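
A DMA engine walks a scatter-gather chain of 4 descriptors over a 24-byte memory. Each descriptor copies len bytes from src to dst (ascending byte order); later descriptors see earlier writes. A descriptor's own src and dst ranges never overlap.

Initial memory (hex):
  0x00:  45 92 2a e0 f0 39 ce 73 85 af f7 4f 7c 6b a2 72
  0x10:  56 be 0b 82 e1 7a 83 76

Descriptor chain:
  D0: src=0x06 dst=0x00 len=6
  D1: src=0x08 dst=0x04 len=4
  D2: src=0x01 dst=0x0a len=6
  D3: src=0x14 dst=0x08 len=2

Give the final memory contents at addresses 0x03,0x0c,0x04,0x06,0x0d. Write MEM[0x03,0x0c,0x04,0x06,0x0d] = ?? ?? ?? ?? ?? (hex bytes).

MEM[0x03,0x0c,0x04,0x06,0x0d] = af af 85 f7 85

[0] 0x06->0x00 len=6 : ce 73 85 af f7 4f
[1] 0x08->0x04 len=4 : 85 af f7 4f
[2] 0x01->0x0a len=6 : 73 85 af 85 af f7
[3] 0x14->0x08 len=2 : e1 7a
query mem[0x03]=0xaf, mem[0x0c]=0xaf, mem[0x04]=0x85, mem[0x06]=0xf7, mem[0x0d]=0x85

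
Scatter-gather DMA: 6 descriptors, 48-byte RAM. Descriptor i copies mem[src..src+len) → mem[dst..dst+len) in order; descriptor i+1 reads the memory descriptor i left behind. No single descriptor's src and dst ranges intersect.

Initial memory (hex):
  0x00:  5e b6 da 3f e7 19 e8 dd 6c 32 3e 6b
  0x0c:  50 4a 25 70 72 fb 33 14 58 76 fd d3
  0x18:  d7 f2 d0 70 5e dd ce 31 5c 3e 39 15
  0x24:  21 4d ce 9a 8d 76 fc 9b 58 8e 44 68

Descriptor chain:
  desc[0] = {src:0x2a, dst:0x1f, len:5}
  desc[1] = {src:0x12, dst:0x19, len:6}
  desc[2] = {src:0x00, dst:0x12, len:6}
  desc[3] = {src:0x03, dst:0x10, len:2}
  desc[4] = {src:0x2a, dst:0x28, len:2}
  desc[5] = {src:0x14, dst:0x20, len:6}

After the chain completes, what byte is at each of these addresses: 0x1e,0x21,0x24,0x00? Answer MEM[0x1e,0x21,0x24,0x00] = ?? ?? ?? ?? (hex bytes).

D0: mem[0x1f..0x23] <- [fc 9b 58 8e 44]
D1: mem[0x19..0x1e] <- [33 14 58 76 fd d3]
D2: mem[0x12..0x17] <- [5e b6 da 3f e7 19]
D3: mem[0x10..0x11] <- [3f e7]
D4: mem[0x28..0x29] <- [fc 9b]
D5: mem[0x20..0x25] <- [da 3f e7 19 d7 33]
query mem[0x1e]=0xd3, mem[0x21]=0x3f, mem[0x24]=0xd7, mem[0x00]=0x5e

MEM[0x1e,0x21,0x24,0x00] = d3 3f d7 5e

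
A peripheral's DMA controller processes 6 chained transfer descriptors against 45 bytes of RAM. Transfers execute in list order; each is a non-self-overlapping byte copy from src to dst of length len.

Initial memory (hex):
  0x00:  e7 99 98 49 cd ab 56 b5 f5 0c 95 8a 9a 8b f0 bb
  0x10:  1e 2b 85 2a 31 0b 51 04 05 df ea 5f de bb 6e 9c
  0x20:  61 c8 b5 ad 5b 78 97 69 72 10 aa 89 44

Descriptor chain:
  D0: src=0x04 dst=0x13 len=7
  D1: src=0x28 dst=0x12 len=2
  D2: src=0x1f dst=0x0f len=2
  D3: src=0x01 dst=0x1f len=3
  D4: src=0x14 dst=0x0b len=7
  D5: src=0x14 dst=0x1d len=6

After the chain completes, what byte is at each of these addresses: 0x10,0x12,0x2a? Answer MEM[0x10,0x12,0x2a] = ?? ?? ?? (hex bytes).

MEM[0x10,0x12,0x2a] = 95 72 aa

D0: mem[0x13..0x19] <- [cd ab 56 b5 f5 0c 95]
D1: mem[0x12..0x13] <- [72 10]
D2: mem[0x0f..0x10] <- [9c 61]
D3: mem[0x1f..0x21] <- [99 98 49]
D4: mem[0x0b..0x11] <- [ab 56 b5 f5 0c 95 ea]
D5: mem[0x1d..0x22] <- [ab 56 b5 f5 0c 95]
query mem[0x10]=0x95, mem[0x12]=0x72, mem[0x2a]=0xaa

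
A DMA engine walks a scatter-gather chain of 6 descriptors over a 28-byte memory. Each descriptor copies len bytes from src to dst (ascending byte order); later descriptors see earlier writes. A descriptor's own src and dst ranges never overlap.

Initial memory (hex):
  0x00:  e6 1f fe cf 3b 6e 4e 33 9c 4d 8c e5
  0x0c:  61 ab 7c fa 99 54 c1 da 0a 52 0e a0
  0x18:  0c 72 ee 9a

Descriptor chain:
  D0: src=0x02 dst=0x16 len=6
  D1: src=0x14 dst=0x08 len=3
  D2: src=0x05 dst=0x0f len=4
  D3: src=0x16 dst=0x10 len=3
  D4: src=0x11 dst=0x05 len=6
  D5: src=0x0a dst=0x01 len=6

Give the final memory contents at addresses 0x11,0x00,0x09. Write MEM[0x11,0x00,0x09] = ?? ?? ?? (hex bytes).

[0] 0x02->0x16 len=6 : fe cf 3b 6e 4e 33
[1] 0x14->0x08 len=3 : 0a 52 fe
[2] 0x05->0x0f len=4 : 6e 4e 33 0a
[3] 0x16->0x10 len=3 : fe cf 3b
[4] 0x11->0x05 len=6 : cf 3b da 0a 52 fe
[5] 0x0a->0x01 len=6 : fe e5 61 ab 7c 6e
query mem[0x11]=0xcf, mem[0x00]=0xe6, mem[0x09]=0x52

MEM[0x11,0x00,0x09] = cf e6 52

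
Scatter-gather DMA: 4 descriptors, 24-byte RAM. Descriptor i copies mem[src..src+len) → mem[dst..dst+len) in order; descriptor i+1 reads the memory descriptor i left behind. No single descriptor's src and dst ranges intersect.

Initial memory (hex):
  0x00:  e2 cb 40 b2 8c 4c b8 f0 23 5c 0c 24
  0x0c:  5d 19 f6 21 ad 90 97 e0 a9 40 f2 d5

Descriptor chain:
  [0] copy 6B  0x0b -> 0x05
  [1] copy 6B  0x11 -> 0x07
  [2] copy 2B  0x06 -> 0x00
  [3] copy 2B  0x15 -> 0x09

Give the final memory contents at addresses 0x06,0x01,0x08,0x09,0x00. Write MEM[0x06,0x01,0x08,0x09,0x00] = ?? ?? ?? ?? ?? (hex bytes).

D0: mem[0x05..0x0a] <- [24 5d 19 f6 21 ad]
D1: mem[0x07..0x0c] <- [90 97 e0 a9 40 f2]
D2: mem[0x00..0x01] <- [5d 90]
D3: mem[0x09..0x0a] <- [40 f2]
query mem[0x06]=0x5d, mem[0x01]=0x90, mem[0x08]=0x97, mem[0x09]=0x40, mem[0x00]=0x5d

MEM[0x06,0x01,0x08,0x09,0x00] = 5d 90 97 40 5d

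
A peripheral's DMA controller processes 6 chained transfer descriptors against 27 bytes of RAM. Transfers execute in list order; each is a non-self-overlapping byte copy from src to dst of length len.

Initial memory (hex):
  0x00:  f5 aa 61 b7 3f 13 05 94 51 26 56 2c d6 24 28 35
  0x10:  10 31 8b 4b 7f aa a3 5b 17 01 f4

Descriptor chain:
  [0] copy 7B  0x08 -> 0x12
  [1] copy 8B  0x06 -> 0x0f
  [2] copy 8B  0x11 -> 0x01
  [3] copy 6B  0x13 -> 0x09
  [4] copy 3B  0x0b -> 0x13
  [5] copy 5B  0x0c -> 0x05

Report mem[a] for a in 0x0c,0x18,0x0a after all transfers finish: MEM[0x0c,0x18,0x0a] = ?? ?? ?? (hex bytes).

MEM[0x0c,0x18,0x0a] = 24 28 2c

#0 dst[0x12+7] := {0x51,0x26,0x56,0x2c,0xd6,0x24,0x28}
#1 dst[0x0f+8] := {0x05,0x94,0x51,0x26,0x56,0x2c,0xd6,0x24}
#2 dst[0x01+8] := {0x51,0x26,0x56,0x2c,0xd6,0x24,0x24,0x28}
#3 dst[0x09+6] := {0x56,0x2c,0xd6,0x24,0x24,0x28}
#4 dst[0x13+3] := {0xd6,0x24,0x24}
#5 dst[0x05+5] := {0x24,0x24,0x28,0x05,0x94}
query mem[0x0c]=0x24, mem[0x18]=0x28, mem[0x0a]=0x2c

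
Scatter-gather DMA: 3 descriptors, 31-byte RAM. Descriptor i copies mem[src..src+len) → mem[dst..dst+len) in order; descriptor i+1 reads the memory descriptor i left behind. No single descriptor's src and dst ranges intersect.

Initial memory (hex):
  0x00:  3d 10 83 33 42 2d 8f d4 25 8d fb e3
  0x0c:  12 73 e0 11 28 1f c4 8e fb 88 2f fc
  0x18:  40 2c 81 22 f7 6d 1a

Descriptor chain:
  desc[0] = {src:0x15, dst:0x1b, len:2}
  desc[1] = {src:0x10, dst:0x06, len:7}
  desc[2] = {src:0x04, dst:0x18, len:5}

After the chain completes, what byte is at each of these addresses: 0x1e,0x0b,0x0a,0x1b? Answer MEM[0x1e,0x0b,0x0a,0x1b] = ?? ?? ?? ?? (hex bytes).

  after D0: wrote 2B at 0x1b = 882f
  after D1: wrote 7B at 0x06 = 281fc48efb882f
  after D2: wrote 5B at 0x18 = 422d281fc4
query mem[0x1e]=0x1a, mem[0x0b]=0x88, mem[0x0a]=0xfb, mem[0x1b]=0x1f

MEM[0x1e,0x0b,0x0a,0x1b] = 1a 88 fb 1f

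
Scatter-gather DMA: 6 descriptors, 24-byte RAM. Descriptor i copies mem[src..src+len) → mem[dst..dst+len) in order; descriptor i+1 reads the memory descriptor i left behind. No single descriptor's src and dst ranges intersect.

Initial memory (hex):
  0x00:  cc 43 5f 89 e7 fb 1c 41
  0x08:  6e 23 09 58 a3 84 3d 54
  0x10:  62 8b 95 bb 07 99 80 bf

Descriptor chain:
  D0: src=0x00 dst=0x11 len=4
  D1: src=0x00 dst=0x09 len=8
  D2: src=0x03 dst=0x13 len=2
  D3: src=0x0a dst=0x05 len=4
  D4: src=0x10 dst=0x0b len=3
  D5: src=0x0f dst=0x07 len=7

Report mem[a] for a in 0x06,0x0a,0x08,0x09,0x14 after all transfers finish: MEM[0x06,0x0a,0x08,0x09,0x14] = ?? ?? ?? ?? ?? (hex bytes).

#0 dst[0x11+4] := {0xcc,0x43,0x5f,0x89}
#1 dst[0x09+8] := {0xcc,0x43,0x5f,0x89,0xe7,0xfb,0x1c,0x41}
#2 dst[0x13+2] := {0x89,0xe7}
#3 dst[0x05+4] := {0x43,0x5f,0x89,0xe7}
#4 dst[0x0b+3] := {0x41,0xcc,0x43}
#5 dst[0x07+7] := {0x1c,0x41,0xcc,0x43,0x89,0xe7,0x99}
query mem[0x06]=0x5f, mem[0x0a]=0x43, mem[0x08]=0x41, mem[0x09]=0xcc, mem[0x14]=0xe7

MEM[0x06,0x0a,0x08,0x09,0x14] = 5f 43 41 cc e7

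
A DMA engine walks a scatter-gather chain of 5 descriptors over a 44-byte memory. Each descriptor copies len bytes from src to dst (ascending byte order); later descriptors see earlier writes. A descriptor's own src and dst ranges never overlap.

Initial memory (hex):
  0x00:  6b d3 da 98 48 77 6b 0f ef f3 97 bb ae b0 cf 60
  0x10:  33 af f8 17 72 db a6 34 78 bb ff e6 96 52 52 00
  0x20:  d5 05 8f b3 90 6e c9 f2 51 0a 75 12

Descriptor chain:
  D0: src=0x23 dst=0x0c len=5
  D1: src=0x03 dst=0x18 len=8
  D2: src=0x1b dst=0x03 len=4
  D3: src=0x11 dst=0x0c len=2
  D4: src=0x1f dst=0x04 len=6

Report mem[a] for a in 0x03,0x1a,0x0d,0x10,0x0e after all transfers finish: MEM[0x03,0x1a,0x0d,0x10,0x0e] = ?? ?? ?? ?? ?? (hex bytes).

MEM[0x03,0x1a,0x0d,0x10,0x0e] = 6b 77 f8 f2 6e

D0: mem[0x0c..0x10] <- [b3 90 6e c9 f2]
D1: mem[0x18..0x1f] <- [98 48 77 6b 0f ef f3 97]
D2: mem[0x03..0x06] <- [6b 0f ef f3]
D3: mem[0x0c..0x0d] <- [af f8]
D4: mem[0x04..0x09] <- [97 d5 05 8f b3 90]
query mem[0x03]=0x6b, mem[0x1a]=0x77, mem[0x0d]=0xf8, mem[0x10]=0xf2, mem[0x0e]=0x6e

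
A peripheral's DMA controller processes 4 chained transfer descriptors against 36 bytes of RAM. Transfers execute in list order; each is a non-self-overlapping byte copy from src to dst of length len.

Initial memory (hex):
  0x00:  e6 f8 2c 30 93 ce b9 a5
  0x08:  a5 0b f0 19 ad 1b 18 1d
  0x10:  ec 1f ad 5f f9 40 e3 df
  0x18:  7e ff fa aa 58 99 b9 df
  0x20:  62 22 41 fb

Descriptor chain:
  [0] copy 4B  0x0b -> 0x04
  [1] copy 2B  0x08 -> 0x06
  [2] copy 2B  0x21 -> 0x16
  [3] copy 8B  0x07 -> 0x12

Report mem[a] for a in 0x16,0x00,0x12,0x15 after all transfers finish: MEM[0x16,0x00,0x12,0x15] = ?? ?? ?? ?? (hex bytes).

MEM[0x16,0x00,0x12,0x15] = 19 e6 0b f0

  after D0: wrote 4B at 0x04 = 19ad1b18
  after D1: wrote 2B at 0x06 = a50b
  after D2: wrote 2B at 0x16 = 2241
  after D3: wrote 8B at 0x12 = 0ba50bf019ad1b18
query mem[0x16]=0x19, mem[0x00]=0xe6, mem[0x12]=0x0b, mem[0x15]=0xf0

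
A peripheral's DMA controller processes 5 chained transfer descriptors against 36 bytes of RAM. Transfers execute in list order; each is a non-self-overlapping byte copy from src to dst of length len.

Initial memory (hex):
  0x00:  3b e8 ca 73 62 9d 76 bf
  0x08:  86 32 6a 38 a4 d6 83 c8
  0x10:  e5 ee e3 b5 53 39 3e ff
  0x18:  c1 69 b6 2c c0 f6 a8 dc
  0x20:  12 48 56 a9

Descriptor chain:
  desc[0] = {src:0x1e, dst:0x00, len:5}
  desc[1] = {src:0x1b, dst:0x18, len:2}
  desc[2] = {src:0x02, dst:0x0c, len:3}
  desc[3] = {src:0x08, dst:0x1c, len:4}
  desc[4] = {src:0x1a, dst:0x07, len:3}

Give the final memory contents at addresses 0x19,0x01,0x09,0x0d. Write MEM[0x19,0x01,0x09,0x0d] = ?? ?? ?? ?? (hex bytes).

MEM[0x19,0x01,0x09,0x0d] = c0 dc 86 48

[0] 0x1e->0x00 len=5 : a8 dc 12 48 56
[1] 0x1b->0x18 len=2 : 2c c0
[2] 0x02->0x0c len=3 : 12 48 56
[3] 0x08->0x1c len=4 : 86 32 6a 38
[4] 0x1a->0x07 len=3 : b6 2c 86
query mem[0x19]=0xc0, mem[0x01]=0xdc, mem[0x09]=0x86, mem[0x0d]=0x48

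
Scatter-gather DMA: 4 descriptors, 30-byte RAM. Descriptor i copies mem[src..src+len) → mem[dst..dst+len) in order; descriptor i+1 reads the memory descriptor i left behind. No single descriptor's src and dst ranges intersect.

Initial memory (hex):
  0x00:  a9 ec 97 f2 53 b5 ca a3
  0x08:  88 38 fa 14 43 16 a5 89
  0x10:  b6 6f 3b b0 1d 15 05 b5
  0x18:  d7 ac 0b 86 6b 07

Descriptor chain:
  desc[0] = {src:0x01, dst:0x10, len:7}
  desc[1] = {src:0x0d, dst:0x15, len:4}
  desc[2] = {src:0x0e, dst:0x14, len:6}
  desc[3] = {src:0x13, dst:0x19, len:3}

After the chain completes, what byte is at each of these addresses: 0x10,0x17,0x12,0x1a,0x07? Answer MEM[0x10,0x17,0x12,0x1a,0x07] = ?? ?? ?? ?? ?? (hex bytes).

D0: mem[0x10..0x16] <- [ec 97 f2 53 b5 ca a3]
D1: mem[0x15..0x18] <- [16 a5 89 ec]
D2: mem[0x14..0x19] <- [a5 89 ec 97 f2 53]
D3: mem[0x19..0x1b] <- [53 a5 89]
query mem[0x10]=0xec, mem[0x17]=0x97, mem[0x12]=0xf2, mem[0x1a]=0xa5, mem[0x07]=0xa3

MEM[0x10,0x17,0x12,0x1a,0x07] = ec 97 f2 a5 a3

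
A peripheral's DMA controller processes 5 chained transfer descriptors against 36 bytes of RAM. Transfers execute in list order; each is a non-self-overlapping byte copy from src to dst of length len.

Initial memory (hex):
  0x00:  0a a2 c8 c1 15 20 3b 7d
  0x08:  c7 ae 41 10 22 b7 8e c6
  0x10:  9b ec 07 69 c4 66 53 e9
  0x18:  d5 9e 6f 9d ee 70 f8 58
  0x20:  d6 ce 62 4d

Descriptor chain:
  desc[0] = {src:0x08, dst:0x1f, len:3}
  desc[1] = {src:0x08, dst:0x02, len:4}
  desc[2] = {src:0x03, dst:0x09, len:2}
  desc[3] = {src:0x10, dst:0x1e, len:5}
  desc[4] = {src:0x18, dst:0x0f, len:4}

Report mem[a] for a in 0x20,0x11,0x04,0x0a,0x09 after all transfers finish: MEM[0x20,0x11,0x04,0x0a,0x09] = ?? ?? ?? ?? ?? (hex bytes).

MEM[0x20,0x11,0x04,0x0a,0x09] = 07 6f 41 41 ae

  after D0: wrote 3B at 0x1f = c7ae41
  after D1: wrote 4B at 0x02 = c7ae4110
  after D2: wrote 2B at 0x09 = ae41
  after D3: wrote 5B at 0x1e = 9bec0769c4
  after D4: wrote 4B at 0x0f = d59e6f9d
query mem[0x20]=0x07, mem[0x11]=0x6f, mem[0x04]=0x41, mem[0x0a]=0x41, mem[0x09]=0xae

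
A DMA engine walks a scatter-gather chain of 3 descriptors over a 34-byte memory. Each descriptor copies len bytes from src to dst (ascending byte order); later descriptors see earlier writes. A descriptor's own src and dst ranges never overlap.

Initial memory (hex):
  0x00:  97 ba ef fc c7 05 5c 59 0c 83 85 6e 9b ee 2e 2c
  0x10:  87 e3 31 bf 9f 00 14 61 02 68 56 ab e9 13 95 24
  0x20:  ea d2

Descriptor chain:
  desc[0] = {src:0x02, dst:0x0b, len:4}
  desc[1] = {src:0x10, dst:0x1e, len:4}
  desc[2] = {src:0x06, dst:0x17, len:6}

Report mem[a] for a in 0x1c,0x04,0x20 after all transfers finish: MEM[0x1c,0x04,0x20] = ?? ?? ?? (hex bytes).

D0: mem[0x0b..0x0e] <- [ef fc c7 05]
D1: mem[0x1e..0x21] <- [87 e3 31 bf]
D2: mem[0x17..0x1c] <- [5c 59 0c 83 85 ef]
query mem[0x1c]=0xef, mem[0x04]=0xc7, mem[0x20]=0x31

MEM[0x1c,0x04,0x20] = ef c7 31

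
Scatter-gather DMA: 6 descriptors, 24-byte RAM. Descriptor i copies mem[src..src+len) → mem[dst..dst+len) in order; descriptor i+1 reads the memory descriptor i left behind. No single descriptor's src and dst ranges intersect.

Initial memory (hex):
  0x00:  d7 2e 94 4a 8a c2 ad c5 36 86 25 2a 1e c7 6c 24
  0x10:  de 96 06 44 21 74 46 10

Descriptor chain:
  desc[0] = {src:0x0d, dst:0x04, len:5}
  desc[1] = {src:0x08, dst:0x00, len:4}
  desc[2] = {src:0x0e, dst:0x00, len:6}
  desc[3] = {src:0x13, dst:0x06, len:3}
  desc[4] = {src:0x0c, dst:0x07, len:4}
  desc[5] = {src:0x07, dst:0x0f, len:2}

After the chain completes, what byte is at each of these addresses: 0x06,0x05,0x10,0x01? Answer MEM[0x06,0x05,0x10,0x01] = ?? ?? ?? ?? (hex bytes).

  after D0: wrote 5B at 0x04 = c76c24de96
  after D1: wrote 4B at 0x00 = 9686252a
  after D2: wrote 6B at 0x00 = 6c24de960644
  after D3: wrote 3B at 0x06 = 442174
  after D4: wrote 4B at 0x07 = 1ec76c24
  after D5: wrote 2B at 0x0f = 1ec7
query mem[0x06]=0x44, mem[0x05]=0x44, mem[0x10]=0xc7, mem[0x01]=0x24

MEM[0x06,0x05,0x10,0x01] = 44 44 c7 24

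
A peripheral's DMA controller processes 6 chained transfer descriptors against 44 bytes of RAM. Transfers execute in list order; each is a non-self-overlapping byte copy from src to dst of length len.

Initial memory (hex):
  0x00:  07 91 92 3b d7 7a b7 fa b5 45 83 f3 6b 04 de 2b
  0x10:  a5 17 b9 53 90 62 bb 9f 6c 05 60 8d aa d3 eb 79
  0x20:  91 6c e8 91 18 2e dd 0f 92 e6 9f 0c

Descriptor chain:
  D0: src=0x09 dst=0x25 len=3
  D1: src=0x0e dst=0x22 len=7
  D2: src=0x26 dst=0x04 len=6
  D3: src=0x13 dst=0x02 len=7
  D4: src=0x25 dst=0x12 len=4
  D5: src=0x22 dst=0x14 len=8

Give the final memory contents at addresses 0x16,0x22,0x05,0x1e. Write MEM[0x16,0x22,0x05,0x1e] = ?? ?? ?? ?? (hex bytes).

MEM[0x16,0x22,0x05,0x1e] = a5 de bb eb

#0 dst[0x25+3] := {0x45,0x83,0xf3}
#1 dst[0x22+7] := {0xde,0x2b,0xa5,0x17,0xb9,0x53,0x90}
#2 dst[0x04+6] := {0xb9,0x53,0x90,0xe6,0x9f,0x0c}
#3 dst[0x02+7] := {0x53,0x90,0x62,0xbb,0x9f,0x6c,0x05}
#4 dst[0x12+4] := {0x17,0xb9,0x53,0x90}
#5 dst[0x14+8] := {0xde,0x2b,0xa5,0x17,0xb9,0x53,0x90,0xe6}
query mem[0x16]=0xa5, mem[0x22]=0xde, mem[0x05]=0xbb, mem[0x1e]=0xeb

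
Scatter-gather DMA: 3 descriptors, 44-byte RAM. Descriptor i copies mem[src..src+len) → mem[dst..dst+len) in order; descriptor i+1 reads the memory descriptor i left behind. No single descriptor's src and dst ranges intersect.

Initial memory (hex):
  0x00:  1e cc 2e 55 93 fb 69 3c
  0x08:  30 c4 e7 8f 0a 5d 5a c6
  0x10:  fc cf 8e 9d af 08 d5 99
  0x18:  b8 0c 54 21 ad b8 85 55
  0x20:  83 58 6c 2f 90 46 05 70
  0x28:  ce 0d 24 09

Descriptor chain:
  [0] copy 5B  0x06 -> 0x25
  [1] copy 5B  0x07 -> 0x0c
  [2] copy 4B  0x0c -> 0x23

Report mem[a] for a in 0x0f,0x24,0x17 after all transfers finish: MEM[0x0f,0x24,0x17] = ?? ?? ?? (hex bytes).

#0 dst[0x25+5] := {0x69,0x3c,0x30,0xc4,0xe7}
#1 dst[0x0c+5] := {0x3c,0x30,0xc4,0xe7,0x8f}
#2 dst[0x23+4] := {0x3c,0x30,0xc4,0xe7}
query mem[0x0f]=0xe7, mem[0x24]=0x30, mem[0x17]=0x99

MEM[0x0f,0x24,0x17] = e7 30 99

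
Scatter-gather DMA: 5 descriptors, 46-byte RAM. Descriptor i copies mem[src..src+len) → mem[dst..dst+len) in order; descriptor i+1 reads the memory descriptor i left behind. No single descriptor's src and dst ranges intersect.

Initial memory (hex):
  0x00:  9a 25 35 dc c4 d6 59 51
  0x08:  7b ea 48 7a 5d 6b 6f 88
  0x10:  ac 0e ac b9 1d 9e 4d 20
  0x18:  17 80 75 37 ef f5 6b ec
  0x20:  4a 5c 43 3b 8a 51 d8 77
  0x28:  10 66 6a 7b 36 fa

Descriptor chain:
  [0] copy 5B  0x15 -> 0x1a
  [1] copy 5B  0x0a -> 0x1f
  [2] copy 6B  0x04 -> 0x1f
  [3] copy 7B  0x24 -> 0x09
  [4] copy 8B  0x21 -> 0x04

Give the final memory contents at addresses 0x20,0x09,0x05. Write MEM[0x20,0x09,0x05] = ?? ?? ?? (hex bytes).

MEM[0x20,0x09,0x05] = d6 d8 51

D0: mem[0x1a..0x1e] <- [9e 4d 20 17 80]
D1: mem[0x1f..0x23] <- [48 7a 5d 6b 6f]
D2: mem[0x1f..0x24] <- [c4 d6 59 51 7b ea]
D3: mem[0x09..0x0f] <- [ea 51 d8 77 10 66 6a]
D4: mem[0x04..0x0b] <- [59 51 7b ea 51 d8 77 10]
query mem[0x20]=0xd6, mem[0x09]=0xd8, mem[0x05]=0x51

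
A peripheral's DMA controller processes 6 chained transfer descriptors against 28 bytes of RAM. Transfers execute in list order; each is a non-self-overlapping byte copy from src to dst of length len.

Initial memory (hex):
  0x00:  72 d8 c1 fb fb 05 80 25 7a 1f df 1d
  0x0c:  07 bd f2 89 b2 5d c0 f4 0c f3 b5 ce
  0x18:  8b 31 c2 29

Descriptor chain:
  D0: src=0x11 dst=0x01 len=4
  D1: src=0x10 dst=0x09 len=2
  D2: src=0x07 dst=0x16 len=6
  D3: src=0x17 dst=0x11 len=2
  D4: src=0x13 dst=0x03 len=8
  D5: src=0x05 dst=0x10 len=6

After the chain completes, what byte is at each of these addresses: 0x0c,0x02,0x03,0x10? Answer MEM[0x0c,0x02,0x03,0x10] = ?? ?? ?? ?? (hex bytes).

#0 dst[0x01+4] := {0x5d,0xc0,0xf4,0x0c}
#1 dst[0x09+2] := {0xb2,0x5d}
#2 dst[0x16+6] := {0x25,0x7a,0xb2,0x5d,0x1d,0x07}
#3 dst[0x11+2] := {0x7a,0xb2}
#4 dst[0x03+8] := {0xf4,0x0c,0xf3,0x25,0x7a,0xb2,0x5d,0x1d}
#5 dst[0x10+6] := {0xf3,0x25,0x7a,0xb2,0x5d,0x1d}
query mem[0x0c]=0x07, mem[0x02]=0xc0, mem[0x03]=0xf4, mem[0x10]=0xf3

MEM[0x0c,0x02,0x03,0x10] = 07 c0 f4 f3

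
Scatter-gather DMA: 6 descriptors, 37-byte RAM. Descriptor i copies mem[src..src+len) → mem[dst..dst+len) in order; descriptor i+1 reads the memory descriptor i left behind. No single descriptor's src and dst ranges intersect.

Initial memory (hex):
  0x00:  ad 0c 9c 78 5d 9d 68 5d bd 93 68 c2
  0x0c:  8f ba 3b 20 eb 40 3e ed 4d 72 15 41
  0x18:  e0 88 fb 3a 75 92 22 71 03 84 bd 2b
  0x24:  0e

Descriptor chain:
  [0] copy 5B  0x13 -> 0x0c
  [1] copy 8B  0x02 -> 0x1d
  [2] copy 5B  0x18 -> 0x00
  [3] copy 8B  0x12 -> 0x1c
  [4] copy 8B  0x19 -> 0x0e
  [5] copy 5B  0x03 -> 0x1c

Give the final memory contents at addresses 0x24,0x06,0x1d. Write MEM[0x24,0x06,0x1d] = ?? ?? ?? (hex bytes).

MEM[0x24,0x06,0x1d] = 93 68 75

  after D0: wrote 5B at 0x0c = ed4d721541
  after D1: wrote 8B at 0x1d = 9c785d9d685dbd93
  after D2: wrote 5B at 0x00 = e088fb3a75
  after D3: wrote 8B at 0x1c = 3eed4d721541e088
  after D4: wrote 8B at 0x0e = 88fb3a3eed4d7215
  after D5: wrote 5B at 0x1c = 3a759d685d
query mem[0x24]=0x93, mem[0x06]=0x68, mem[0x1d]=0x75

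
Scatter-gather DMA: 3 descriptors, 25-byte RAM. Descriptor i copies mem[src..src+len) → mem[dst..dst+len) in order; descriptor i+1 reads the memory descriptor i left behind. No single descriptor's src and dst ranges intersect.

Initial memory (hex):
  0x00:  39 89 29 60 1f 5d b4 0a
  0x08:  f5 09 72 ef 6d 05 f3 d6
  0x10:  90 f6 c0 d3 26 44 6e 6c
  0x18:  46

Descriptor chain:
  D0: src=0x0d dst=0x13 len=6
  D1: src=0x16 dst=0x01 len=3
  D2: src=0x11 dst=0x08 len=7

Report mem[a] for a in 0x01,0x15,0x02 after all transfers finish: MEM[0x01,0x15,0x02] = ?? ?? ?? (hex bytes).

MEM[0x01,0x15,0x02] = 90 d6 f6

[0] 0x0d->0x13 len=6 : 05 f3 d6 90 f6 c0
[1] 0x16->0x01 len=3 : 90 f6 c0
[2] 0x11->0x08 len=7 : f6 c0 05 f3 d6 90 f6
query mem[0x01]=0x90, mem[0x15]=0xd6, mem[0x02]=0xf6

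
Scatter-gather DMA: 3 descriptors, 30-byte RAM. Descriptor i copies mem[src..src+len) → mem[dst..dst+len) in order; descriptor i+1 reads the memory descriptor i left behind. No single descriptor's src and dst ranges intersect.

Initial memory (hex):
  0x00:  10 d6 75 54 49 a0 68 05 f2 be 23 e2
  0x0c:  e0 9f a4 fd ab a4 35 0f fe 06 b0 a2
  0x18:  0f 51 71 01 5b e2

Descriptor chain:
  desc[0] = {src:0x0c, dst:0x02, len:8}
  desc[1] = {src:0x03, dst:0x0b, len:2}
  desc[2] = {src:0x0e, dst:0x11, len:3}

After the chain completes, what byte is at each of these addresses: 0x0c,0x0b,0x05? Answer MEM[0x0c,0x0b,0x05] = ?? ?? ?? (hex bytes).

D0: mem[0x02..0x09] <- [e0 9f a4 fd ab a4 35 0f]
D1: mem[0x0b..0x0c] <- [9f a4]
D2: mem[0x11..0x13] <- [a4 fd ab]
query mem[0x0c]=0xa4, mem[0x0b]=0x9f, mem[0x05]=0xfd

MEM[0x0c,0x0b,0x05] = a4 9f fd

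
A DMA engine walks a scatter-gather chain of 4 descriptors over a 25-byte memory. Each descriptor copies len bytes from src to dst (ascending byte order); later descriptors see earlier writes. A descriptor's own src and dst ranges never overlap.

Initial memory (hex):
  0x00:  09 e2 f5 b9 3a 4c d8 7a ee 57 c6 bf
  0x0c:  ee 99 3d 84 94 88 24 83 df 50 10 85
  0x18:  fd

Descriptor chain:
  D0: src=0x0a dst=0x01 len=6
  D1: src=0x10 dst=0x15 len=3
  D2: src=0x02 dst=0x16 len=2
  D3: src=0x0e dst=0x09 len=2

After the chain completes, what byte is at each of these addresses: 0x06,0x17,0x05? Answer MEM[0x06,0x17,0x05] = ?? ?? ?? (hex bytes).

  after D0: wrote 6B at 0x01 = c6bfee993d84
  after D1: wrote 3B at 0x15 = 948824
  after D2: wrote 2B at 0x16 = bfee
  after D3: wrote 2B at 0x09 = 3d84
query mem[0x06]=0x84, mem[0x17]=0xee, mem[0x05]=0x3d

MEM[0x06,0x17,0x05] = 84 ee 3d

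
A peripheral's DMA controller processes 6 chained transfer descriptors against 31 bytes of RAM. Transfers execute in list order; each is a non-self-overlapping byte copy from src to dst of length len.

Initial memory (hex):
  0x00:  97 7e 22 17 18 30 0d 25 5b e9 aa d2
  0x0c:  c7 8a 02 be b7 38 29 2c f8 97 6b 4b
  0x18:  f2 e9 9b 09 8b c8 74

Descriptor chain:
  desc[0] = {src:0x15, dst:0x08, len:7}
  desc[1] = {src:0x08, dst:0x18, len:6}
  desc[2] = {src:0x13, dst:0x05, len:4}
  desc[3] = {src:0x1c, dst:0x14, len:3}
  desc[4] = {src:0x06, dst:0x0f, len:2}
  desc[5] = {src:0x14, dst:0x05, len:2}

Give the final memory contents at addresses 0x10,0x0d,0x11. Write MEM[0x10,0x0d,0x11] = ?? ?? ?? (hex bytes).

  after D0: wrote 7B at 0x08 = 976b4bf2e99b09
  after D1: wrote 6B at 0x18 = 976b4bf2e99b
  after D2: wrote 4B at 0x05 = 2cf8976b
  after D3: wrote 3B at 0x14 = e99b74
  after D4: wrote 2B at 0x0f = f897
  after D5: wrote 2B at 0x05 = e99b
query mem[0x10]=0x97, mem[0x0d]=0x9b, mem[0x11]=0x38

MEM[0x10,0x0d,0x11] = 97 9b 38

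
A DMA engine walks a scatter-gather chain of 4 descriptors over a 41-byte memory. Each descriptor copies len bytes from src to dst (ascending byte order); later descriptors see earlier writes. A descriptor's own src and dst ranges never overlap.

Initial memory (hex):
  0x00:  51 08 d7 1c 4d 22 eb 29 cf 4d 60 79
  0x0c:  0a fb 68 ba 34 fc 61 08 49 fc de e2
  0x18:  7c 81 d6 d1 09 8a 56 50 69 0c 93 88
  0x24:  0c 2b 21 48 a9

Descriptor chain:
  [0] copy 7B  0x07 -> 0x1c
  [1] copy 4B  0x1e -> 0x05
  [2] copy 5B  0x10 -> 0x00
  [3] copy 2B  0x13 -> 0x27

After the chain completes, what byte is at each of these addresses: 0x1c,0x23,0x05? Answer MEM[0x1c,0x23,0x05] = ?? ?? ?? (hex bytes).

MEM[0x1c,0x23,0x05] = 29 88 4d

  after D0: wrote 7B at 0x1c = 29cf4d60790afb
  after D1: wrote 4B at 0x05 = 4d60790a
  after D2: wrote 5B at 0x00 = 34fc610849
  after D3: wrote 2B at 0x27 = 0849
query mem[0x1c]=0x29, mem[0x23]=0x88, mem[0x05]=0x4d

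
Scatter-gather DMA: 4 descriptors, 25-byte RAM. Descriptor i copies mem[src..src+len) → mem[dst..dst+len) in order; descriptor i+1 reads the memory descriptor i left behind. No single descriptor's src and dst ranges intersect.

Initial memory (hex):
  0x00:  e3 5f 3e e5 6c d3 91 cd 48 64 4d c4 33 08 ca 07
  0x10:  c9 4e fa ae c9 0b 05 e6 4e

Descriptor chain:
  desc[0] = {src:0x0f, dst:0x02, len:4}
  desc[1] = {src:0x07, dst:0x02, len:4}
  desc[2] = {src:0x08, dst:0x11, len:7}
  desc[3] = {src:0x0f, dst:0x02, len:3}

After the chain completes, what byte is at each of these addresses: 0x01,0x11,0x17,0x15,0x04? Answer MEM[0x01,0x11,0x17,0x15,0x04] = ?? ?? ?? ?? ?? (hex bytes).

#0 dst[0x02+4] := {0x07,0xc9,0x4e,0xfa}
#1 dst[0x02+4] := {0xcd,0x48,0x64,0x4d}
#2 dst[0x11+7] := {0x48,0x64,0x4d,0xc4,0x33,0x08,0xca}
#3 dst[0x02+3] := {0x07,0xc9,0x48}
query mem[0x01]=0x5f, mem[0x11]=0x48, mem[0x17]=0xca, mem[0x15]=0x33, mem[0x04]=0x48

MEM[0x01,0x11,0x17,0x15,0x04] = 5f 48 ca 33 48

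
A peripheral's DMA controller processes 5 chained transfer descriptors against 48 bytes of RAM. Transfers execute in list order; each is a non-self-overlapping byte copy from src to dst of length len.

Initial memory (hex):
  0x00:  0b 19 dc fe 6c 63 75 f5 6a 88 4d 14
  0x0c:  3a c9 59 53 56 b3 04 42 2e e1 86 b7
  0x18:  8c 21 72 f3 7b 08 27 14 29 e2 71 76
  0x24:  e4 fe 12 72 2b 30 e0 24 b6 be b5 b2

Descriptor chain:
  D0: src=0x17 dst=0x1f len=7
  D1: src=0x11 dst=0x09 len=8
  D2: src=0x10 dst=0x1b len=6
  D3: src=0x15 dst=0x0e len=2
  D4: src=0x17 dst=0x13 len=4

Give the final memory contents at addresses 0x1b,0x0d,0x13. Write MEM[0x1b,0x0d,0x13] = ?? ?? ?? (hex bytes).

D0: mem[0x1f..0x25] <- [b7 8c 21 72 f3 7b 08]
D1: mem[0x09..0x10] <- [b3 04 42 2e e1 86 b7 8c]
D2: mem[0x1b..0x20] <- [8c b3 04 42 2e e1]
D3: mem[0x0e..0x0f] <- [e1 86]
D4: mem[0x13..0x16] <- [b7 8c 21 72]
query mem[0x1b]=0x8c, mem[0x0d]=0xe1, mem[0x13]=0xb7

MEM[0x1b,0x0d,0x13] = 8c e1 b7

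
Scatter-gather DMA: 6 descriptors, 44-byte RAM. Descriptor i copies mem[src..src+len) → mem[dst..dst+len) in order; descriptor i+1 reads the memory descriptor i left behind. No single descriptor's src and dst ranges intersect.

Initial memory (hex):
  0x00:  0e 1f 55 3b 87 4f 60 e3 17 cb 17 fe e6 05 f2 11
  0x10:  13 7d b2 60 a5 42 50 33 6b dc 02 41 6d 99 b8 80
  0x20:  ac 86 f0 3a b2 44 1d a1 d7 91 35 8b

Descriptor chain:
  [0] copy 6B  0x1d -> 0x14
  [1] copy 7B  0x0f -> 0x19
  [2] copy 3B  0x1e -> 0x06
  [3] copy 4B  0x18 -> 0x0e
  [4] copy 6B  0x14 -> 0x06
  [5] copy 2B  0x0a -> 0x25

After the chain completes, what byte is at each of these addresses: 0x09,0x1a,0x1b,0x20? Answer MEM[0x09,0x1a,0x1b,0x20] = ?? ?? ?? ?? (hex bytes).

D0: mem[0x14..0x19] <- [99 b8 80 ac 86 f0]
D1: mem[0x19..0x1f] <- [11 13 7d b2 60 99 b8]
D2: mem[0x06..0x08] <- [99 b8 ac]
D3: mem[0x0e..0x11] <- [86 11 13 7d]
D4: mem[0x06..0x0b] <- [99 b8 80 ac 86 11]
D5: mem[0x25..0x26] <- [86 11]
query mem[0x09]=0xac, mem[0x1a]=0x13, mem[0x1b]=0x7d, mem[0x20]=0xac

MEM[0x09,0x1a,0x1b,0x20] = ac 13 7d ac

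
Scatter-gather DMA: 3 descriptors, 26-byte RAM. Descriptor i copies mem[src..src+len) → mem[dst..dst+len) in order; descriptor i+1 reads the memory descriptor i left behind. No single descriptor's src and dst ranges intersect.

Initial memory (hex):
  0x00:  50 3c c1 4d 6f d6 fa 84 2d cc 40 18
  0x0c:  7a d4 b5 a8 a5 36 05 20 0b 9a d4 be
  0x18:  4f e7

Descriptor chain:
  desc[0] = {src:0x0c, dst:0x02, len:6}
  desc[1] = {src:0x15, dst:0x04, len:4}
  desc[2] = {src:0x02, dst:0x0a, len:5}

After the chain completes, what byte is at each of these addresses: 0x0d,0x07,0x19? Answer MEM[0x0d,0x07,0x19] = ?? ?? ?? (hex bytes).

MEM[0x0d,0x07,0x19] = d4 4f e7

  after D0: wrote 6B at 0x02 = 7ad4b5a8a536
  after D1: wrote 4B at 0x04 = 9ad4be4f
  after D2: wrote 5B at 0x0a = 7ad49ad4be
query mem[0x0d]=0xd4, mem[0x07]=0x4f, mem[0x19]=0xe7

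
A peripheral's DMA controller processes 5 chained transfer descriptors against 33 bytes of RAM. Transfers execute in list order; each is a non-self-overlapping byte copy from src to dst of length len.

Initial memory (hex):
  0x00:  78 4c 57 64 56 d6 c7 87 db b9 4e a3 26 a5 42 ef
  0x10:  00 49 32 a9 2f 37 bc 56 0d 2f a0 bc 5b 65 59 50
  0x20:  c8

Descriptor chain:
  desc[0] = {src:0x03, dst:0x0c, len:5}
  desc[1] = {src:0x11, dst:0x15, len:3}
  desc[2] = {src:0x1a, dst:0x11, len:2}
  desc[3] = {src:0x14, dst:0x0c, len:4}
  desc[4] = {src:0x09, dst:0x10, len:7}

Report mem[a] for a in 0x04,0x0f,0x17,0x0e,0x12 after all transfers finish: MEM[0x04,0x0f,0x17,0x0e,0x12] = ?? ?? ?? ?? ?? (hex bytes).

MEM[0x04,0x0f,0x17,0x0e,0x12] = 56 a9 a9 32 a3

[0] 0x03->0x0c len=5 : 64 56 d6 c7 87
[1] 0x11->0x15 len=3 : 49 32 a9
[2] 0x1a->0x11 len=2 : a0 bc
[3] 0x14->0x0c len=4 : 2f 49 32 a9
[4] 0x09->0x10 len=7 : b9 4e a3 2f 49 32 a9
query mem[0x04]=0x56, mem[0x0f]=0xa9, mem[0x17]=0xa9, mem[0x0e]=0x32, mem[0x12]=0xa3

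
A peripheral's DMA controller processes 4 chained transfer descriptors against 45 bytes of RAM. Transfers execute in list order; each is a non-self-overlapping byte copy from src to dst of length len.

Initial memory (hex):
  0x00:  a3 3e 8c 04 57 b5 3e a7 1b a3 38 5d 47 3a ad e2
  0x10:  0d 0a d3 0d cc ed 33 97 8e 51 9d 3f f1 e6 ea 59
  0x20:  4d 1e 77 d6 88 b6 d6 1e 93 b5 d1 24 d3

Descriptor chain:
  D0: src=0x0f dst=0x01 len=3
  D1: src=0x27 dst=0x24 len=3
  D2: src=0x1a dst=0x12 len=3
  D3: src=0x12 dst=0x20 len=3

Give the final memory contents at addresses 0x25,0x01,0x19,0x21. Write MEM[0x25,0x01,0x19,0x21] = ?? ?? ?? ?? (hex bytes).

[0] 0x0f->0x01 len=3 : e2 0d 0a
[1] 0x27->0x24 len=3 : 1e 93 b5
[2] 0x1a->0x12 len=3 : 9d 3f f1
[3] 0x12->0x20 len=3 : 9d 3f f1
query mem[0x25]=0x93, mem[0x01]=0xe2, mem[0x19]=0x51, mem[0x21]=0x3f

MEM[0x25,0x01,0x19,0x21] = 93 e2 51 3f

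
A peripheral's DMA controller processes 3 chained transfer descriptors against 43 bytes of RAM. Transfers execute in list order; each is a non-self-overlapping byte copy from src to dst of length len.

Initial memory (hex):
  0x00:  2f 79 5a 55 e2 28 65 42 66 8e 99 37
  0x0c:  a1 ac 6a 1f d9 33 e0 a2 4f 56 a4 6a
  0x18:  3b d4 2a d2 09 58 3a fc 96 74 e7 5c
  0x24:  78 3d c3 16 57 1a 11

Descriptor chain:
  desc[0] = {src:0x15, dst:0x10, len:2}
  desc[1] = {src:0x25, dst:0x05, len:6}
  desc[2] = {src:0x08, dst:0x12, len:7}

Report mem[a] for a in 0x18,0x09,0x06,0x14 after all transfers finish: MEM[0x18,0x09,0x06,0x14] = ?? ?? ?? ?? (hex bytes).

MEM[0x18,0x09,0x06,0x14] = 6a 1a c3 11

  after D0: wrote 2B at 0x10 = 56a4
  after D1: wrote 6B at 0x05 = 3dc316571a11
  after D2: wrote 7B at 0x12 = 571a1137a1ac6a
query mem[0x18]=0x6a, mem[0x09]=0x1a, mem[0x06]=0xc3, mem[0x14]=0x11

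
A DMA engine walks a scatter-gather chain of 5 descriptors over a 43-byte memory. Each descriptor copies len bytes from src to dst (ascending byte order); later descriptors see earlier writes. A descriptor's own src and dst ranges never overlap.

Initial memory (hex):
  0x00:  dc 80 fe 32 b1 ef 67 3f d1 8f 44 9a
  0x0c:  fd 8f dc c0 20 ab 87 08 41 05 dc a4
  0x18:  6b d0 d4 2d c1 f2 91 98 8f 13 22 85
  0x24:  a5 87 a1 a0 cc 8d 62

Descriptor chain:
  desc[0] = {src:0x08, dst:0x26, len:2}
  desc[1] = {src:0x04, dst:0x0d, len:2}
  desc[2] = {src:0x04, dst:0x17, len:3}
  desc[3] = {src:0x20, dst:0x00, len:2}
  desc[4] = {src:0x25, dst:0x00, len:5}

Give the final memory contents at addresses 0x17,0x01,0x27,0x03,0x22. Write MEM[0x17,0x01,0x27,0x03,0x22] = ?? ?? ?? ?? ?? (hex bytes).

MEM[0x17,0x01,0x27,0x03,0x22] = b1 d1 8f cc 22

D0: mem[0x26..0x27] <- [d1 8f]
D1: mem[0x0d..0x0e] <- [b1 ef]
D2: mem[0x17..0x19] <- [b1 ef 67]
D3: mem[0x00..0x01] <- [8f 13]
D4: mem[0x00..0x04] <- [87 d1 8f cc 8d]
query mem[0x17]=0xb1, mem[0x01]=0xd1, mem[0x27]=0x8f, mem[0x03]=0xcc, mem[0x22]=0x22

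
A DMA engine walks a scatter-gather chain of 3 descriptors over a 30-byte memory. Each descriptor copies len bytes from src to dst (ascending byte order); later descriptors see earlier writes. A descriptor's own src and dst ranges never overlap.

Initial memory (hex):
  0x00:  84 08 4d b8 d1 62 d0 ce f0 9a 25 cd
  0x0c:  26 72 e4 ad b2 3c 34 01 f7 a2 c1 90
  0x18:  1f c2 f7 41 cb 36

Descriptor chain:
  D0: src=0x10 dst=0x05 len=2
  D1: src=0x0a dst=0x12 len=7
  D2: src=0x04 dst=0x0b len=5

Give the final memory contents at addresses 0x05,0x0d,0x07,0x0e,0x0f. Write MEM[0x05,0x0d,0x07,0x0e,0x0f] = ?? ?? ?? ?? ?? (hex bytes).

D0: mem[0x05..0x06] <- [b2 3c]
D1: mem[0x12..0x18] <- [25 cd 26 72 e4 ad b2]
D2: mem[0x0b..0x0f] <- [d1 b2 3c ce f0]
query mem[0x05]=0xb2, mem[0x0d]=0x3c, mem[0x07]=0xce, mem[0x0e]=0xce, mem[0x0f]=0xf0

MEM[0x05,0x0d,0x07,0x0e,0x0f] = b2 3c ce ce f0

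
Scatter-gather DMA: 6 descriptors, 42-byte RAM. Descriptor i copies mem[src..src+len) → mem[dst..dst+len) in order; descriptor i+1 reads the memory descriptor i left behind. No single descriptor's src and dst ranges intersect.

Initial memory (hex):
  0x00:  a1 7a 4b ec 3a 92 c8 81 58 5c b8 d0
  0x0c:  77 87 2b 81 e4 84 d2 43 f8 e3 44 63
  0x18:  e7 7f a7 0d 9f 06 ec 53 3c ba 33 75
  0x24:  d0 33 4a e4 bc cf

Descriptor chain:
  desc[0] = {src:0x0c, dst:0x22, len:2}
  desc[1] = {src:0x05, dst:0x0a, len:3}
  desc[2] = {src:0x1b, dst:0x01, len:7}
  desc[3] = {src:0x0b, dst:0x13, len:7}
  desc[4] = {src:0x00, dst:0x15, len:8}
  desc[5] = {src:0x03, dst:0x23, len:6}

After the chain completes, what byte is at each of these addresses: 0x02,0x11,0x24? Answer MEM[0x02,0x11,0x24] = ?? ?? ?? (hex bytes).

D0: mem[0x22..0x23] <- [77 87]
D1: mem[0x0a..0x0c] <- [92 c8 81]
D2: mem[0x01..0x07] <- [0d 9f 06 ec 53 3c ba]
D3: mem[0x13..0x19] <- [c8 81 87 2b 81 e4 84]
D4: mem[0x15..0x1c] <- [a1 0d 9f 06 ec 53 3c ba]
D5: mem[0x23..0x28] <- [06 ec 53 3c ba 58]
query mem[0x02]=0x9f, mem[0x11]=0x84, mem[0x24]=0xec

MEM[0x02,0x11,0x24] = 9f 84 ec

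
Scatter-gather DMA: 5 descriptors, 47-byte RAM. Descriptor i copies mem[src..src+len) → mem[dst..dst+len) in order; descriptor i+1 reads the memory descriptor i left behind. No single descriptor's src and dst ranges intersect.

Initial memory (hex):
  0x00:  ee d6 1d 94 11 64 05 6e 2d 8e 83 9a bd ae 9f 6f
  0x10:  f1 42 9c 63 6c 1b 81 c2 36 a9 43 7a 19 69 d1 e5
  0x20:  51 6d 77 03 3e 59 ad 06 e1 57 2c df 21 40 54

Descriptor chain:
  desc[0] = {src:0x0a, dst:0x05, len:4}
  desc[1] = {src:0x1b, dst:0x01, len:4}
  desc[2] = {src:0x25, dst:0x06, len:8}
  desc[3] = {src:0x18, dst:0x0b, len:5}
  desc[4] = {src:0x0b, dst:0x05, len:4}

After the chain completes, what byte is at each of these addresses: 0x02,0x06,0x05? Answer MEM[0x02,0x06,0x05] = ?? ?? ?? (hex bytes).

MEM[0x02,0x06,0x05] = 19 a9 36

  after D0: wrote 4B at 0x05 = 839abdae
  after D1: wrote 4B at 0x01 = 7a1969d1
  after D2: wrote 8B at 0x06 = 59ad06e1572cdf21
  after D3: wrote 5B at 0x0b = 36a9437a19
  after D4: wrote 4B at 0x05 = 36a9437a
query mem[0x02]=0x19, mem[0x06]=0xa9, mem[0x05]=0x36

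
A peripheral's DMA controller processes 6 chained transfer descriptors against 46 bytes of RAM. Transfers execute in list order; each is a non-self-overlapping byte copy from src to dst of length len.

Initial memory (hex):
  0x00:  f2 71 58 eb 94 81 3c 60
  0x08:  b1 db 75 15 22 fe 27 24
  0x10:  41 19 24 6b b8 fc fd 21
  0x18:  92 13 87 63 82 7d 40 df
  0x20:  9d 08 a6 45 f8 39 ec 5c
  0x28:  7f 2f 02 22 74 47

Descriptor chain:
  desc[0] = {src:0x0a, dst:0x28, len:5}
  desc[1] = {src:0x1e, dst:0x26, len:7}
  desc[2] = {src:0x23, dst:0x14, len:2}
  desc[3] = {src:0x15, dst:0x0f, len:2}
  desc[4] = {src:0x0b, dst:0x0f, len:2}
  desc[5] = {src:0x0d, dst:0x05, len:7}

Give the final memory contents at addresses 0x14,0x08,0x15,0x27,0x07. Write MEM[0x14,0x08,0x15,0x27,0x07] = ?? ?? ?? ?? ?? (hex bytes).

MEM[0x14,0x08,0x15,0x27,0x07] = 45 22 f8 df 15

D0: mem[0x28..0x2c] <- [75 15 22 fe 27]
D1: mem[0x26..0x2c] <- [40 df 9d 08 a6 45 f8]
D2: mem[0x14..0x15] <- [45 f8]
D3: mem[0x0f..0x10] <- [f8 fd]
D4: mem[0x0f..0x10] <- [15 22]
D5: mem[0x05..0x0b] <- [fe 27 15 22 19 24 6b]
query mem[0x14]=0x45, mem[0x08]=0x22, mem[0x15]=0xf8, mem[0x27]=0xdf, mem[0x07]=0x15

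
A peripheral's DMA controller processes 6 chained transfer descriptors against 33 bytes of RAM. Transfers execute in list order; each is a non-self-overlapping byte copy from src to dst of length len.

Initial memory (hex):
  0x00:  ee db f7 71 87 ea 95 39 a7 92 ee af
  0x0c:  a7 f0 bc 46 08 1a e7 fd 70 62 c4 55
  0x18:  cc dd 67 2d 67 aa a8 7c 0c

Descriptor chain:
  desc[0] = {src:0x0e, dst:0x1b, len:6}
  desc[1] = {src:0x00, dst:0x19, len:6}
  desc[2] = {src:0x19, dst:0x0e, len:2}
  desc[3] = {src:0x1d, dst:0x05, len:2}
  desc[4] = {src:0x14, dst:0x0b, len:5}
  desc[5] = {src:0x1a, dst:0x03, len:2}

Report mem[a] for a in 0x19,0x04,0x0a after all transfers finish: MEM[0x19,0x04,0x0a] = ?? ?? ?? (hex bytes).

MEM[0x19,0x04,0x0a] = ee f7 ee

#0 dst[0x1b+6] := {0xbc,0x46,0x08,0x1a,0xe7,0xfd}
#1 dst[0x19+6] := {0xee,0xdb,0xf7,0x71,0x87,0xea}
#2 dst[0x0e+2] := {0xee,0xdb}
#3 dst[0x05+2] := {0x87,0xea}
#4 dst[0x0b+5] := {0x70,0x62,0xc4,0x55,0xcc}
#5 dst[0x03+2] := {0xdb,0xf7}
query mem[0x19]=0xee, mem[0x04]=0xf7, mem[0x0a]=0xee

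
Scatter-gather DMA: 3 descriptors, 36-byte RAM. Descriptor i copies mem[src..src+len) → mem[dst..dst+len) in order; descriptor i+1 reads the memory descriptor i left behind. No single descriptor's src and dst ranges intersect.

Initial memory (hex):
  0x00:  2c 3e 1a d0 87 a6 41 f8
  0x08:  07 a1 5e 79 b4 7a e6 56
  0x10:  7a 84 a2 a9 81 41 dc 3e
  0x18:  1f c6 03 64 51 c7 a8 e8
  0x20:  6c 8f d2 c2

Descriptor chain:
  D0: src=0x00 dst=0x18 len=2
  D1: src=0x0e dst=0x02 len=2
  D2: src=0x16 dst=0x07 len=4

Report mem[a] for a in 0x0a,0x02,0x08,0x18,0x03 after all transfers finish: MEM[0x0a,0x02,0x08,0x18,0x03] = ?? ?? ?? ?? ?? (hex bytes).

#0 dst[0x18+2] := {0x2c,0x3e}
#1 dst[0x02+2] := {0xe6,0x56}
#2 dst[0x07+4] := {0xdc,0x3e,0x2c,0x3e}
query mem[0x0a]=0x3e, mem[0x02]=0xe6, mem[0x08]=0x3e, mem[0x18]=0x2c, mem[0x03]=0x56

MEM[0x0a,0x02,0x08,0x18,0x03] = 3e e6 3e 2c 56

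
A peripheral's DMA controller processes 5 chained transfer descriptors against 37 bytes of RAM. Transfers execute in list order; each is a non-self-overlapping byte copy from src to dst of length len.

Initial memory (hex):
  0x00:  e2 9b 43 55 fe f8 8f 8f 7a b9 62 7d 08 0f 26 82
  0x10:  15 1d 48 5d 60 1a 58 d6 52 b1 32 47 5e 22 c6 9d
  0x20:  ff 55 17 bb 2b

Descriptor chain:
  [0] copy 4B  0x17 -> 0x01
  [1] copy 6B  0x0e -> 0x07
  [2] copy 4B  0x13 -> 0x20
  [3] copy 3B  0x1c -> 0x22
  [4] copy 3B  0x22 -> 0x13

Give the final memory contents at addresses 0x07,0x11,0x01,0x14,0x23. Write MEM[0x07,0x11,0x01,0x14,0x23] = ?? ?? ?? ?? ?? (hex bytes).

[0] 0x17->0x01 len=4 : d6 52 b1 32
[1] 0x0e->0x07 len=6 : 26 82 15 1d 48 5d
[2] 0x13->0x20 len=4 : 5d 60 1a 58
[3] 0x1c->0x22 len=3 : 5e 22 c6
[4] 0x22->0x13 len=3 : 5e 22 c6
query mem[0x07]=0x26, mem[0x11]=0x1d, mem[0x01]=0xd6, mem[0x14]=0x22, mem[0x23]=0x22

MEM[0x07,0x11,0x01,0x14,0x23] = 26 1d d6 22 22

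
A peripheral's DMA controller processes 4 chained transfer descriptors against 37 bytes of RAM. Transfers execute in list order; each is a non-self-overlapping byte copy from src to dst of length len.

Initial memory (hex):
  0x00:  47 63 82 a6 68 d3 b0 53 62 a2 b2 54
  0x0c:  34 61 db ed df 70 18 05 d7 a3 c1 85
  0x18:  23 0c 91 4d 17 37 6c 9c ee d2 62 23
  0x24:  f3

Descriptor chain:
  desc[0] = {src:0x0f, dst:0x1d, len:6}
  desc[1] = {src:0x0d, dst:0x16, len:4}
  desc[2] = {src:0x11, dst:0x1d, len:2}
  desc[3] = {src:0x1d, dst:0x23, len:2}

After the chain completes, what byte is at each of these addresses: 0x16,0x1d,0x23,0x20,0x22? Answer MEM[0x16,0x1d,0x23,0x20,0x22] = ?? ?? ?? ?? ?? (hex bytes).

D0: mem[0x1d..0x22] <- [ed df 70 18 05 d7]
D1: mem[0x16..0x19] <- [61 db ed df]
D2: mem[0x1d..0x1e] <- [70 18]
D3: mem[0x23..0x24] <- [70 18]
query mem[0x16]=0x61, mem[0x1d]=0x70, mem[0x23]=0x70, mem[0x20]=0x18, mem[0x22]=0xd7

MEM[0x16,0x1d,0x23,0x20,0x22] = 61 70 70 18 d7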